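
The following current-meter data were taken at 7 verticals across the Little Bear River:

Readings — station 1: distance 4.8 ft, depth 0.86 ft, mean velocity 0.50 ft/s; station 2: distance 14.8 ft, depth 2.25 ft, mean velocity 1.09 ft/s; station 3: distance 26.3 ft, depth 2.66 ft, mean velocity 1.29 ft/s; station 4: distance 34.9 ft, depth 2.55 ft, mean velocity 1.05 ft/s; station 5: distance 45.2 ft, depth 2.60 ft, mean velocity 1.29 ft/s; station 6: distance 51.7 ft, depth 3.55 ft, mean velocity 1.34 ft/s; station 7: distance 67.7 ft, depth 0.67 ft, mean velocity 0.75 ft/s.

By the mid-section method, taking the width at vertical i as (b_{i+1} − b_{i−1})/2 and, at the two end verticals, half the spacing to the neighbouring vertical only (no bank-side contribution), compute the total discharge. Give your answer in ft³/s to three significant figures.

174 ft³/s

w_1 = (14.8 − 4.8)/2 = 5 ft; q_1 = 0.50 × 0.86 × 5 = 2.150 ft³/s
w_2 = (26.3 − 4.8)/2 = 10.75 ft; q_2 = 1.09 × 2.25 × 10.75 = 26.36 ft³/s
w_3 = (34.9 − 14.8)/2 = 10.05 ft; q_3 = 1.29 × 2.66 × 10.05 = 34.49 ft³/s
w_4 = (45.2 − 26.3)/2 = 9.45 ft; q_4 = 1.05 × 2.55 × 9.45 = 25.30 ft³/s
w_5 = (51.7 − 34.9)/2 = 8.4 ft; q_5 = 1.29 × 2.60 × 8.4 = 28.17 ft³/s
w_6 = (67.7 − 45.2)/2 = 11.25 ft; q_6 = 1.34 × 3.55 × 11.25 = 53.52 ft³/s
w_7 = (67.7 − 51.7)/2 = 8 ft; q_7 = 0.75 × 0.67 × 8 = 4.020 ft³/s
Q = Σ qᵢ = 174.0 ft³/s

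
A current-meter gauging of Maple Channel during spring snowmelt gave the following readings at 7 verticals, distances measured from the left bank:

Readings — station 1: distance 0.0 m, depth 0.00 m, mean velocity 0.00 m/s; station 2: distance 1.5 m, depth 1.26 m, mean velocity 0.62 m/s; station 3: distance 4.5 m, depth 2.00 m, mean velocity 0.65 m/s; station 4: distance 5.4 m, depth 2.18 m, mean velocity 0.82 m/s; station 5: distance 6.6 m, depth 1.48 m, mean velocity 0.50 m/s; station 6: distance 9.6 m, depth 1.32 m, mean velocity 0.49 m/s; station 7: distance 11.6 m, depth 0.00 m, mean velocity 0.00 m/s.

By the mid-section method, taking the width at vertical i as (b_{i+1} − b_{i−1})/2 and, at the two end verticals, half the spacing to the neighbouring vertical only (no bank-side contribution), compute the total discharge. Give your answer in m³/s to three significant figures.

w_2 = (4.5 − 0.0)/2 = 2.25 m; q_2 = 0.62 × 1.26 × 2.25 = 1.758 m³/s
w_3 = (5.4 − 1.5)/2 = 1.95 m; q_3 = 0.65 × 2.00 × 1.95 = 2.535 m³/s
w_4 = (6.6 − 4.5)/2 = 1.05 m; q_4 = 0.82 × 2.18 × 1.05 = 1.877 m³/s
w_5 = (9.6 − 5.4)/2 = 2.1 m; q_5 = 0.50 × 1.48 × 2.1 = 1.554 m³/s
w_6 = (11.6 − 6.6)/2 = 2.5 m; q_6 = 0.49 × 1.32 × 2.5 = 1.617 m³/s
Stations 1, 7 contribute zero (depth or velocity is 0).
Q = Σ qᵢ = 9.341 m³/s

9.34 m³/s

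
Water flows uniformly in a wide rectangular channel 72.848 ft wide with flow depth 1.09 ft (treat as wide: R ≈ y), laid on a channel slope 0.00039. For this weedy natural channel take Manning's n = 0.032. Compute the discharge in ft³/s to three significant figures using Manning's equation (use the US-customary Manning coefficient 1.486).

77.1 ft³/s

A = b·y = 72.848 × 1.09 = 79.40 ft²
Wide channel: R ≈ y = 1.09 ft
Q = (1.486/n)·A·R^(2/3)·S^(1/2) = (1.486/0.032) × 79.40 × 1.090^(2/3) × 0.00039^(1/2) = 77.13 ft³/s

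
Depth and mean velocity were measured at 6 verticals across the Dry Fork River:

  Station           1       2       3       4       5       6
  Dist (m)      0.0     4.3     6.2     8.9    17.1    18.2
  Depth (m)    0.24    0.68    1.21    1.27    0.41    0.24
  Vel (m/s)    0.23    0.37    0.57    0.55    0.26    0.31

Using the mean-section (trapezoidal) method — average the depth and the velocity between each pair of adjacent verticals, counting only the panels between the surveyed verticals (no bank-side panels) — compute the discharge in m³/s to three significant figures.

6.20 m³/s

Panel 1-2: Δb = 4.3 m, d̄ = (0.24+0.68)/2 = 0.46, v̄ = (0.23+0.37)/2 = 0.3 → q = 4.3×0.46×0.3 = 0.5934 m³/s
Panel 2-3: Δb = 1.9 m, d̄ = (0.68+1.21)/2 = 0.945, v̄ = (0.37+0.57)/2 = 0.47 → q = 1.9×0.945×0.47 = 0.8439 m³/s
Panel 3-4: Δb = 2.7 m, d̄ = (1.21+1.27)/2 = 1.24, v̄ = (0.57+0.55)/2 = 0.56 → q = 2.7×1.24×0.56 = 1.875 m³/s
Panel 4-5: Δb = 8.2 m, d̄ = (1.27+0.41)/2 = 0.84, v̄ = (0.55+0.26)/2 = 0.405 → q = 8.2×0.84×0.405 = 2.790 m³/s
Panel 5-6: Δb = 1.1 m, d̄ = (0.41+0.24)/2 = 0.325, v̄ = (0.26+0.31)/2 = 0.285 → q = 1.1×0.325×0.285 = 0.1019 m³/s
Q = Σ q = 6.204 m³/s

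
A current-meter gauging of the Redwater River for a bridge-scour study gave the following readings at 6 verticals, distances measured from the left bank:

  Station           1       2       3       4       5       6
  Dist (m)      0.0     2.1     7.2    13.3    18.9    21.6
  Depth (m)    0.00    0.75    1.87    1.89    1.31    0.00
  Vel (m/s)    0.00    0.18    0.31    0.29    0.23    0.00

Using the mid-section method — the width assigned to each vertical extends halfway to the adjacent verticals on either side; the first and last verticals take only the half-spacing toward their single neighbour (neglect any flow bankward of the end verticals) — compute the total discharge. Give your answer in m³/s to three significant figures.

w_2 = (7.2 − 0.0)/2 = 3.6 m; q_2 = 0.18 × 0.75 × 3.6 = 0.4860 m³/s
w_3 = (13.3 − 2.1)/2 = 5.6 m; q_3 = 0.31 × 1.87 × 5.6 = 3.246 m³/s
w_4 = (18.9 − 7.2)/2 = 5.85 m; q_4 = 0.29 × 1.89 × 5.85 = 3.206 m³/s
w_5 = (21.6 − 13.3)/2 = 4.15 m; q_5 = 0.23 × 1.31 × 4.15 = 1.250 m³/s
Stations 1, 6 contribute zero (depth or velocity is 0).
Q = Σ qᵢ = 8.189 m³/s

8.19 m³/s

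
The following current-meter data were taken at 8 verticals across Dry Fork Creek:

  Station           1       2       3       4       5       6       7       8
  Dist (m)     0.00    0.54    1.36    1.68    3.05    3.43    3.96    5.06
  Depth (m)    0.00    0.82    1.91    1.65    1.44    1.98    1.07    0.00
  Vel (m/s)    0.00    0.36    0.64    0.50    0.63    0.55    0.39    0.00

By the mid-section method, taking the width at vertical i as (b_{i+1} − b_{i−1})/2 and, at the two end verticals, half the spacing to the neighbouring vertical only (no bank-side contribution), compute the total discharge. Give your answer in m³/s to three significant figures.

w_2 = (1.36 − 0.00)/2 = 0.68 m; q_2 = 0.36 × 0.82 × 0.68 = 0.2007 m³/s
w_3 = (1.68 − 0.54)/2 = 0.57 m; q_3 = 0.64 × 1.91 × 0.57 = 0.6968 m³/s
w_4 = (3.05 − 1.36)/2 = 0.845 m; q_4 = 0.50 × 1.65 × 0.845 = 0.6971 m³/s
w_5 = (3.43 − 1.68)/2 = 0.875 m; q_5 = 0.63 × 1.44 × 0.875 = 0.7938 m³/s
w_6 = (3.96 − 3.05)/2 = 0.455 m; q_6 = 0.55 × 1.98 × 0.455 = 0.4955 m³/s
w_7 = (5.06 − 3.43)/2 = 0.815 m; q_7 = 0.39 × 1.07 × 0.815 = 0.3401 m³/s
Stations 1, 8 contribute zero (depth or velocity is 0).
Q = Σ qᵢ = 3.224 m³/s

3.22 m³/s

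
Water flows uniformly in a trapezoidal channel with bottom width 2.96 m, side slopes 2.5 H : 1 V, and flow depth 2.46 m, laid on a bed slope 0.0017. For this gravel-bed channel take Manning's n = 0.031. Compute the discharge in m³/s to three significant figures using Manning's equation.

A = (b + z·y)·y = (2.96 + 2.5×2.46)×2.46 = 22.41 m²
P = b + 2y√(1+z²) = 2.96 + 2×2.46×√(1+2.5²) = 16.21 m
R = A/P = 22.41/16.21 = 1.383 m
Q = (1/n)·A·R^(2/3)·S^(1/2) = (1/0.031) × 22.41 × 1.383^(2/3) × 0.0017^(1/2) = 36.99 m³/s

37.0 m³/s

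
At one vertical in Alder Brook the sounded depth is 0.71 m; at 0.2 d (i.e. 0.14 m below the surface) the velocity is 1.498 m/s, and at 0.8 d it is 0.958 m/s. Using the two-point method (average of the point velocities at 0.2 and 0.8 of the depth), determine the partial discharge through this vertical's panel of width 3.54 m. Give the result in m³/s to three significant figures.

v̄ = (1.498 + 0.958) / 2 = 1.228 m/s
q = v̄ × d × w = 1.228 × 0.71 × 3.54 = 3.086 m³/s

3.09 m³/s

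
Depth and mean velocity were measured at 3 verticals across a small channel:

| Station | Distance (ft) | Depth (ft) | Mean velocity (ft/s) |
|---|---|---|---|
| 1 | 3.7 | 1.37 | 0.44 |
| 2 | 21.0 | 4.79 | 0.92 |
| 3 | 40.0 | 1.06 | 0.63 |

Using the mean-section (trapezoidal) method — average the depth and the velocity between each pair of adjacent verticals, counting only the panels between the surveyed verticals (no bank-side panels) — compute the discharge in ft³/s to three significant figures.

79.3 ft³/s

Panel 1-2: Δb = 17.3 ft, d̄ = (1.37+4.79)/2 = 3.08, v̄ = (0.44+0.92)/2 = 0.68 → q = 17.3×3.08×0.68 = 36.23 ft³/s
Panel 2-3: Δb = 19 ft, d̄ = (4.79+1.06)/2 = 2.925, v̄ = (0.92+0.63)/2 = 0.775 → q = 19×2.925×0.775 = 43.07 ft³/s
Q = Σ q = 79.30 ft³/s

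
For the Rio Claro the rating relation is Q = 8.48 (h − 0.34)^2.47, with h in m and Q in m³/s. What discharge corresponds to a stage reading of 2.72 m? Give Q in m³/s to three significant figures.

72.2 m³/s

Q = 8.48 × (2.72 − 0.34)^2.47 = 8.48 × 2.38^2.47 = 72.20 m³/s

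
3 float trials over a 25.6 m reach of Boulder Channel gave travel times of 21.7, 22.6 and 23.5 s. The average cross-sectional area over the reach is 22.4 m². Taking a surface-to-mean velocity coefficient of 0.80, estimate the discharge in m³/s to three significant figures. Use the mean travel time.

20.3 m³/s

t̄ = (21.7 + 22.6 + 23.5) / 3 = 22.6 s
v_surface = L / t̄ = 25.6 / 22.6 = 1.133 m/s
v_mean = 0.80 × 1.133 = 0.9062 m/s
Q = A × v_mean = 22.4 × 0.9062 = 20.30 m³/s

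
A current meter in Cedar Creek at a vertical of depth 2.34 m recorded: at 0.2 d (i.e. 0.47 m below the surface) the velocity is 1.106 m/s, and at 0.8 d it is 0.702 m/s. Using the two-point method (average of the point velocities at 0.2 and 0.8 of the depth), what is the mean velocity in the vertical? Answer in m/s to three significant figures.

0.904 m/s

v̄ = (1.106 + 0.702) / 2 = 0.9040 m/s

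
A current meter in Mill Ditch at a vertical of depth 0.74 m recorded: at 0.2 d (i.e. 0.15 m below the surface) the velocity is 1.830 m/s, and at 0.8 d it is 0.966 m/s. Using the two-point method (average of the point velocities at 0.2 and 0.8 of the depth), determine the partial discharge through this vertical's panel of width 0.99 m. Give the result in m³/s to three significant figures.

1.02 m³/s

v̄ = (1.830 + 0.966) / 2 = 1.398 m/s
q = v̄ × d × w = 1.398 × 0.74 × 0.99 = 1.024 m³/s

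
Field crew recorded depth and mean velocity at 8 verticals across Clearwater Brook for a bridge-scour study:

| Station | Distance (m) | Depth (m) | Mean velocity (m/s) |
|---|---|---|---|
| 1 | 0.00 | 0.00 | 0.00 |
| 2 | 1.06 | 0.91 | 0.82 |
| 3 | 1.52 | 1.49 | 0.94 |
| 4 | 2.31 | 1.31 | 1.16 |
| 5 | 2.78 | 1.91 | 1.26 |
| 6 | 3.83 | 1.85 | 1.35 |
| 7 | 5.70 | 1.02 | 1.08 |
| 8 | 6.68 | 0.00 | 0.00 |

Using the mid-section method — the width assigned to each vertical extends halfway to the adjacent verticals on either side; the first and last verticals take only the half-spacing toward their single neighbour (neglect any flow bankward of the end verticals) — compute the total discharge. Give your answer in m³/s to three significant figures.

w_2 = (1.52 − 0.00)/2 = 0.76 m; q_2 = 0.82 × 0.91 × 0.76 = 0.5671 m³/s
w_3 = (2.31 − 1.06)/2 = 0.625 m; q_3 = 0.94 × 1.49 × 0.625 = 0.8754 m³/s
w_4 = (2.78 − 1.52)/2 = 0.63 m; q_4 = 1.16 × 1.31 × 0.63 = 0.9573 m³/s
w_5 = (3.83 − 2.31)/2 = 0.76 m; q_5 = 1.26 × 1.91 × 0.76 = 1.829 m³/s
w_6 = (5.70 − 2.78)/2 = 1.46 m; q_6 = 1.35 × 1.85 × 1.46 = 3.646 m³/s
w_7 = (6.68 − 3.83)/2 = 1.425 m; q_7 = 1.08 × 1.02 × 1.425 = 1.570 m³/s
Stations 1, 8 contribute zero (depth or velocity is 0).
Q = Σ qᵢ = 9.445 m³/s

9.44 m³/s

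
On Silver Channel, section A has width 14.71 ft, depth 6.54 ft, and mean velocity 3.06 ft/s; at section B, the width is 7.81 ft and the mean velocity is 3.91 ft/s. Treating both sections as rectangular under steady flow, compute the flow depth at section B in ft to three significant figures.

Q = A₁V₁ = (14.71×6.54) × 3.06 = 294.4 ft³/s
d₂ = Q/(b₂ V₂) = 294.4/(7.81×3.91) = 9.640 ft

9.64 ft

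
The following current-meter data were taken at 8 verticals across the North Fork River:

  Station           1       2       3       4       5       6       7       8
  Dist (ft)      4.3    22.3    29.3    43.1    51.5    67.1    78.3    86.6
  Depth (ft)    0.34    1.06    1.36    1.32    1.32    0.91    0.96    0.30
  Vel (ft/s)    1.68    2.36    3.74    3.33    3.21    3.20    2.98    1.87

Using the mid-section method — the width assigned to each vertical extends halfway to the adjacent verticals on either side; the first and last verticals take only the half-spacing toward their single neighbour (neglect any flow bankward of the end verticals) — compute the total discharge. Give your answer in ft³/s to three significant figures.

w_1 = (22.3 − 4.3)/2 = 9 ft; q_1 = 1.68 × 0.34 × 9 = 5.141 ft³/s
w_2 = (29.3 − 4.3)/2 = 12.5 ft; q_2 = 2.36 × 1.06 × 12.5 = 31.27 ft³/s
w_3 = (43.1 − 22.3)/2 = 10.4 ft; q_3 = 3.74 × 1.36 × 10.4 = 52.90 ft³/s
w_4 = (51.5 − 29.3)/2 = 11.1 ft; q_4 = 3.33 × 1.32 × 11.1 = 48.79 ft³/s
w_5 = (67.1 − 43.1)/2 = 12 ft; q_5 = 3.21 × 1.32 × 12 = 50.85 ft³/s
w_6 = (78.3 − 51.5)/2 = 13.4 ft; q_6 = 3.20 × 0.91 × 13.4 = 39.02 ft³/s
w_7 = (86.6 − 67.1)/2 = 9.75 ft; q_7 = 2.98 × 0.96 × 9.75 = 27.89 ft³/s
w_8 = (86.6 − 78.3)/2 = 4.15 ft; q_8 = 1.87 × 0.30 × 4.15 = 2.328 ft³/s
Q = Σ qᵢ = 258.2 ft³/s

258 ft³/s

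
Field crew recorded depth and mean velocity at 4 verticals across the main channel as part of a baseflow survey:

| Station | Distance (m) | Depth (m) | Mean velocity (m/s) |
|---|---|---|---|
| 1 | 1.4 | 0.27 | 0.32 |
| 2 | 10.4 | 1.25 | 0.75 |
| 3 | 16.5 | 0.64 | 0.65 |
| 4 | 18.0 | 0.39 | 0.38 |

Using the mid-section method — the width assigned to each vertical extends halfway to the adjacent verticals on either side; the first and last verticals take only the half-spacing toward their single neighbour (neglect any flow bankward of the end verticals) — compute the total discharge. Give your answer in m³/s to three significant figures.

9.16 m³/s

w_1 = (10.4 − 1.4)/2 = 4.5 m; q_1 = 0.32 × 0.27 × 4.5 = 0.3888 m³/s
w_2 = (16.5 − 1.4)/2 = 7.55 m; q_2 = 0.75 × 1.25 × 7.55 = 7.078 m³/s
w_3 = (18.0 − 10.4)/2 = 3.8 m; q_3 = 0.65 × 0.64 × 3.8 = 1.581 m³/s
w_4 = (18.0 − 16.5)/2 = 0.75 m; q_4 = 0.38 × 0.39 × 0.75 = 0.1112 m³/s
Q = Σ qᵢ = 9.159 m³/s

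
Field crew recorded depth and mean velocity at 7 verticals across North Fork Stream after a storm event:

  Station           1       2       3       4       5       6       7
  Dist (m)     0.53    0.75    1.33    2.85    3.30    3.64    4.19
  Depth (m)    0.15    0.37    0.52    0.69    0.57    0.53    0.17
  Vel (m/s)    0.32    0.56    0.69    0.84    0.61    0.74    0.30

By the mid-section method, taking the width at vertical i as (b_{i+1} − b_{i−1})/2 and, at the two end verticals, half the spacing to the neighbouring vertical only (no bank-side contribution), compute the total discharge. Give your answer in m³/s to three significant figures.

1.36 m³/s

w_1 = (0.75 − 0.53)/2 = 0.11 m; q_1 = 0.32 × 0.15 × 0.11 = 0.005280 m³/s
w_2 = (1.33 − 0.53)/2 = 0.4 m; q_2 = 0.56 × 0.37 × 0.4 = 0.08288 m³/s
w_3 = (2.85 − 0.75)/2 = 1.05 m; q_3 = 0.69 × 0.52 × 1.05 = 0.3767 m³/s
w_4 = (3.30 − 1.33)/2 = 0.985 m; q_4 = 0.84 × 0.69 × 0.985 = 0.5709 m³/s
w_5 = (3.64 − 2.85)/2 = 0.395 m; q_5 = 0.61 × 0.57 × 0.395 = 0.1373 m³/s
w_6 = (4.19 − 3.30)/2 = 0.445 m; q_6 = 0.74 × 0.53 × 0.445 = 0.1745 m³/s
w_7 = (4.19 − 3.64)/2 = 0.275 m; q_7 = 0.30 × 0.17 × 0.275 = 0.01403 m³/s
Q = Σ qᵢ = 1.362 m³/s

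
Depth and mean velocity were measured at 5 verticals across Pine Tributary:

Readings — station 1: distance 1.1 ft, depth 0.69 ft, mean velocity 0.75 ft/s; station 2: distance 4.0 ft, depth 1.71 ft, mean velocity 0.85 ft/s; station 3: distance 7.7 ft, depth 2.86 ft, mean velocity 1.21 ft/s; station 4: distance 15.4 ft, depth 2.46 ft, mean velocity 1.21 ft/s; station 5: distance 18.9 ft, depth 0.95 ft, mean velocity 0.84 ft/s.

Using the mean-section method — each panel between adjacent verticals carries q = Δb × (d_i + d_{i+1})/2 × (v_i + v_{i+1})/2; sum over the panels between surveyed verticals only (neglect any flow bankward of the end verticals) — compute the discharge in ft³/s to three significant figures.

Panel 1-2: Δb = 2.9 ft, d̄ = (0.69+1.71)/2 = 1.2, v̄ = (0.75+0.85)/2 = 0.8 → q = 2.9×1.2×0.8 = 2.784 ft³/s
Panel 2-3: Δb = 3.7 ft, d̄ = (1.71+2.86)/2 = 2.285, v̄ = (0.85+1.21)/2 = 1.03 → q = 3.7×2.285×1.03 = 8.708 ft³/s
Panel 3-4: Δb = 7.7 ft, d̄ = (2.86+2.46)/2 = 2.66, v̄ = (1.21+1.21)/2 = 1.21 → q = 7.7×2.66×1.21 = 24.78 ft³/s
Panel 4-5: Δb = 3.5 ft, d̄ = (2.46+0.95)/2 = 1.705, v̄ = (1.21+0.84)/2 = 1.025 → q = 3.5×1.705×1.025 = 6.117 ft³/s
Q = Σ q = 42.39 ft³/s

42.4 ft³/s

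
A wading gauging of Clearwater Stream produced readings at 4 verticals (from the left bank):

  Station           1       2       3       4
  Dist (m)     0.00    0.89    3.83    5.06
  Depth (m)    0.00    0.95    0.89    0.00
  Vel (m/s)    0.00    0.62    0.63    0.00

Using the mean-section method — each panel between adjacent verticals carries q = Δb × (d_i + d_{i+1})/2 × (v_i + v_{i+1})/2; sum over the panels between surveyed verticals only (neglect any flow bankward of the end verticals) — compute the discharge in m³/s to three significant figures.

Panel 1-2: Δb = 0.89 m, d̄ = (0.00+0.95)/2 = 0.475, v̄ = (0.00+0.62)/2 = 0.31 → q = 0.89×0.475×0.31 = 0.1311 m³/s
Panel 2-3: Δb = 2.94 m, d̄ = (0.95+0.89)/2 = 0.92, v̄ = (0.62+0.63)/2 = 0.625 → q = 2.94×0.92×0.625 = 1.691 m³/s
Panel 3-4: Δb = 1.23 m, d̄ = (0.89+0.00)/2 = 0.445, v̄ = (0.63+0.00)/2 = 0.315 → q = 1.23×0.445×0.315 = 0.1724 m³/s
Q = Σ q = 1.994 m³/s

1.99 m³/s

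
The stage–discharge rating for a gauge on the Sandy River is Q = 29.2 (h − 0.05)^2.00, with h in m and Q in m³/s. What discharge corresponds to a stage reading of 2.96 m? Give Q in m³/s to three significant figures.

247 m³/s

Q = 29.2 × (2.96 − 0.05)^2.00 = 29.2 × 2.91^2.00 = 247.3 m³/s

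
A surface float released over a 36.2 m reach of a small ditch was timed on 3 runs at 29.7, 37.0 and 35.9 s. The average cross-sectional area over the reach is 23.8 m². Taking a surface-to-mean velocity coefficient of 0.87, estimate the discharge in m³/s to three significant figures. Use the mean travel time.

21.9 m³/s

t̄ = (29.7 + 37.0 + 35.9) / 3 = 34.2 s
v_surface = L / t̄ = 36.2 / 34.2 = 1.058 m/s
v_mean = 0.87 × 1.058 = 0.9209 m/s
Q = A × v_mean = 23.8 × 0.9209 = 21.92 m³/s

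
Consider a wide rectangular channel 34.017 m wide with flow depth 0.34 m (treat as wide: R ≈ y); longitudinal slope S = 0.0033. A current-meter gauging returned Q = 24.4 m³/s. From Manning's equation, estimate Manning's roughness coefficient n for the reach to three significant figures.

A = b·y = 34.017 × 0.34 = 11.57 m²
Wide channel: R ≈ y = 0.34 m
n = (1/Q)·A·R^(2/3)·S^(1/2) = (1/24.4) × 11.57 × 0.4871 × 0.05745 = 0.01326

0.0133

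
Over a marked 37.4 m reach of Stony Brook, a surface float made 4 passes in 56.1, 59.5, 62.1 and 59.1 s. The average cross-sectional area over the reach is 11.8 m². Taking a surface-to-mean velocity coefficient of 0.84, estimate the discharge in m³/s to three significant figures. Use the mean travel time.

6.26 m³/s

t̄ = (56.1 + 59.5 + 62.1 + 59.1) / 4 = 59.2 s
v_surface = L / t̄ = 37.4 / 59.2 = 0.6318 m/s
v_mean = 0.84 × 0.6318 = 0.5307 m/s
Q = A × v_mean = 11.8 × 0.5307 = 6.262 m³/s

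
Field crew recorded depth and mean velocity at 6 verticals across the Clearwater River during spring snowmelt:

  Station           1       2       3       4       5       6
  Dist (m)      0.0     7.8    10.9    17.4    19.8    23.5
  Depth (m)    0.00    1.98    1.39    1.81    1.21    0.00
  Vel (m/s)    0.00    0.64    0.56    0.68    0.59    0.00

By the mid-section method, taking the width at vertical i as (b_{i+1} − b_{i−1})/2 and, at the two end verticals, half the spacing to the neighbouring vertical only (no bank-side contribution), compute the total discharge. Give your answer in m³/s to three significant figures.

18.3 m³/s

w_2 = (10.9 − 0.0)/2 = 5.45 m; q_2 = 0.64 × 1.98 × 5.45 = 6.906 m³/s
w_3 = (17.4 − 7.8)/2 = 4.8 m; q_3 = 0.56 × 1.39 × 4.8 = 3.736 m³/s
w_4 = (19.8 − 10.9)/2 = 4.45 m; q_4 = 0.68 × 1.81 × 4.45 = 5.477 m³/s
w_5 = (23.5 − 17.4)/2 = 3.05 m; q_5 = 0.59 × 1.21 × 3.05 = 2.177 m³/s
Stations 1, 6 contribute zero (depth or velocity is 0).
Q = Σ qᵢ = 18.30 m³/s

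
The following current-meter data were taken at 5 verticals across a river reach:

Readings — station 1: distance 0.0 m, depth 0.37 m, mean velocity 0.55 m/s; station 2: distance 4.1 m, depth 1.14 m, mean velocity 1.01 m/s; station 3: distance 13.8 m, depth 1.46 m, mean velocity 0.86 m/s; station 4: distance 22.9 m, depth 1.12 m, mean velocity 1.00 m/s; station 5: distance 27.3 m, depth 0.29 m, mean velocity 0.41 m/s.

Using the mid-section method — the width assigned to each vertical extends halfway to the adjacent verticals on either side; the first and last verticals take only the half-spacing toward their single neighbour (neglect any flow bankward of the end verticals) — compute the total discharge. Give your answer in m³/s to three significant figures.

28.0 m³/s

w_1 = (4.1 − 0.0)/2 = 2.05 m; q_1 = 0.55 × 0.37 × 2.05 = 0.4172 m³/s
w_2 = (13.8 − 0.0)/2 = 6.9 m; q_2 = 1.01 × 1.14 × 6.9 = 7.945 m³/s
w_3 = (22.9 − 4.1)/2 = 9.4 m; q_3 = 0.86 × 1.46 × 9.4 = 11.80 m³/s
w_4 = (27.3 − 13.8)/2 = 6.75 m; q_4 = 1.00 × 1.12 × 6.75 = 7.560 m³/s
w_5 = (27.3 − 22.9)/2 = 2.2 m; q_5 = 0.41 × 0.29 × 2.2 = 0.2616 m³/s
Q = Σ qᵢ = 27.99 m³/s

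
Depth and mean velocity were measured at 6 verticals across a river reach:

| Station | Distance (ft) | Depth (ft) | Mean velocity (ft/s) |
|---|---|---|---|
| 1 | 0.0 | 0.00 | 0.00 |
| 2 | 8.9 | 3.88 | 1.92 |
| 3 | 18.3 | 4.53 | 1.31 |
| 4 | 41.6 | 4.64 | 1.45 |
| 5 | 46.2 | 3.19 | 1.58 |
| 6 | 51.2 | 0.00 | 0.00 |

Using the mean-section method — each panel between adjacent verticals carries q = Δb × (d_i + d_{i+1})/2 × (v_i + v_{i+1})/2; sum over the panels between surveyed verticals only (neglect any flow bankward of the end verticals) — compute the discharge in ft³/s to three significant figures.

Panel 1-2: Δb = 8.9 ft, d̄ = (0.00+3.88)/2 = 1.94, v̄ = (0.00+1.92)/2 = 0.96 → q = 8.9×1.94×0.96 = 16.58 ft³/s
Panel 2-3: Δb = 9.4 ft, d̄ = (3.88+4.53)/2 = 4.205, v̄ = (1.92+1.31)/2 = 1.615 → q = 9.4×4.205×1.615 = 63.84 ft³/s
Panel 3-4: Δb = 23.3 ft, d̄ = (4.53+4.64)/2 = 4.585, v̄ = (1.31+1.45)/2 = 1.38 → q = 23.3×4.585×1.38 = 147.4 ft³/s
Panel 4-5: Δb = 4.6 ft, d̄ = (4.64+3.19)/2 = 3.915, v̄ = (1.45+1.58)/2 = 1.515 → q = 4.6×3.915×1.515 = 27.28 ft³/s
Panel 5-6: Δb = 5 ft, d̄ = (3.19+0.00)/2 = 1.595, v̄ = (1.58+0.00)/2 = 0.79 → q = 5×1.595×0.79 = 6.300 ft³/s
Q = Σ q = 261.4 ft³/s

261 ft³/s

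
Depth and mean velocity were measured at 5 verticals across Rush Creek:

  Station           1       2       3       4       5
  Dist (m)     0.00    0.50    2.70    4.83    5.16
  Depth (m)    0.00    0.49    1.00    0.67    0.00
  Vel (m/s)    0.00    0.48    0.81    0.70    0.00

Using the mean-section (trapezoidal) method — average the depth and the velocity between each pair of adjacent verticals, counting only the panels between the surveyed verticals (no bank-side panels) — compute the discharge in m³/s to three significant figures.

2.47 m³/s

Panel 1-2: Δb = 0.5 m, d̄ = (0.00+0.49)/2 = 0.245, v̄ = (0.00+0.48)/2 = 0.24 → q = 0.5×0.245×0.24 = 0.02940 m³/s
Panel 2-3: Δb = 2.2 m, d̄ = (0.49+1.00)/2 = 0.745, v̄ = (0.48+0.81)/2 = 0.645 → q = 2.2×0.745×0.645 = 1.057 m³/s
Panel 3-4: Δb = 2.13 m, d̄ = (1.00+0.67)/2 = 0.835, v̄ = (0.81+0.70)/2 = 0.755 → q = 2.13×0.835×0.755 = 1.343 m³/s
Panel 4-5: Δb = 0.33 m, d̄ = (0.67+0.00)/2 = 0.335, v̄ = (0.70+0.00)/2 = 0.35 → q = 0.33×0.335×0.35 = 0.03869 m³/s
Q = Σ q = 2.468 m³/s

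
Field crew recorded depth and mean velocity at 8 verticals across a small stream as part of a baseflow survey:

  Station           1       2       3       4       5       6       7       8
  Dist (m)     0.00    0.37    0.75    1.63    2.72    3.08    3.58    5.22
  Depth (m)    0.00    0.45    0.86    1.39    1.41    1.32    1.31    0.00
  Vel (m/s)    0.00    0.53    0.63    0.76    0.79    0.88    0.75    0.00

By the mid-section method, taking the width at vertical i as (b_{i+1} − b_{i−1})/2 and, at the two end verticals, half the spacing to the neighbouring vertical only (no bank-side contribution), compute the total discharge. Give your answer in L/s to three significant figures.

3830 L/s

w_2 = (0.75 − 0.00)/2 = 0.375 m; q_2 = 0.53 × 0.45 × 0.375 = 0.08944 m³/s
w_3 = (1.63 − 0.37)/2 = 0.63 m; q_3 = 0.63 × 0.86 × 0.63 = 0.3413 m³/s
w_4 = (2.72 − 0.75)/2 = 0.985 m; q_4 = 0.76 × 1.39 × 0.985 = 1.041 m³/s
w_5 = (3.08 − 1.63)/2 = 0.725 m; q_5 = 0.79 × 1.41 × 0.725 = 0.8076 m³/s
w_6 = (3.58 − 2.72)/2 = 0.43 m; q_6 = 0.88 × 1.32 × 0.43 = 0.4995 m³/s
w_7 = (5.22 − 3.08)/2 = 1.07 m; q_7 = 0.75 × 1.31 × 1.07 = 1.051 m³/s
Stations 1, 8 contribute zero (depth or velocity is 0).
Q = Σ qᵢ = 3.830 m³/s
= 3.830 × 1000 = 3830 L/s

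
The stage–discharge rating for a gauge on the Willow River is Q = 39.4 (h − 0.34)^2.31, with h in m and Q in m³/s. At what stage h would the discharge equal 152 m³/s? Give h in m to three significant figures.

h − h₀ = (Q/C)^(1/b) = (152/39.4)^(1/2.31) = 1.794 m
h = 0.34 + 1.794 = 2.134 m

2.13 m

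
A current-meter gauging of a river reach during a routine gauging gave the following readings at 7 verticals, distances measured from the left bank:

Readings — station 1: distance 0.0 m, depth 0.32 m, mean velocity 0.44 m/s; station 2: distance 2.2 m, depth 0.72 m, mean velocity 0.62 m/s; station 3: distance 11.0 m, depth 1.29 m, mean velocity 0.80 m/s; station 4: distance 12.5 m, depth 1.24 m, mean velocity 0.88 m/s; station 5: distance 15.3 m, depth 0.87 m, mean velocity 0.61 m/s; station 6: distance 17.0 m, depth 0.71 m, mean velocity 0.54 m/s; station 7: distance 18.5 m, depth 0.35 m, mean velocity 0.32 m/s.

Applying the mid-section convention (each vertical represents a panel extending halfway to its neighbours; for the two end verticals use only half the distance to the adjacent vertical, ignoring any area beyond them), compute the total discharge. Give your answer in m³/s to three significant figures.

w_1 = (2.2 − 0.0)/2 = 1.1 m; q_1 = 0.44 × 0.32 × 1.1 = 0.1549 m³/s
w_2 = (11.0 − 0.0)/2 = 5.5 m; q_2 = 0.62 × 0.72 × 5.5 = 2.455 m³/s
w_3 = (12.5 − 2.2)/2 = 5.15 m; q_3 = 0.80 × 1.29 × 5.15 = 5.315 m³/s
w_4 = (15.3 − 11.0)/2 = 2.15 m; q_4 = 0.88 × 1.24 × 2.15 = 2.346 m³/s
w_5 = (17.0 − 12.5)/2 = 2.25 m; q_5 = 0.61 × 0.87 × 2.25 = 1.194 m³/s
w_6 = (18.5 − 15.3)/2 = 1.6 m; q_6 = 0.54 × 0.71 × 1.6 = 0.6134 m³/s
w_7 = (18.5 − 17.0)/2 = 0.75 m; q_7 = 0.32 × 0.35 × 0.75 = 0.08400 m³/s
Q = Σ qᵢ = 12.16 m³/s

12.2 m³/s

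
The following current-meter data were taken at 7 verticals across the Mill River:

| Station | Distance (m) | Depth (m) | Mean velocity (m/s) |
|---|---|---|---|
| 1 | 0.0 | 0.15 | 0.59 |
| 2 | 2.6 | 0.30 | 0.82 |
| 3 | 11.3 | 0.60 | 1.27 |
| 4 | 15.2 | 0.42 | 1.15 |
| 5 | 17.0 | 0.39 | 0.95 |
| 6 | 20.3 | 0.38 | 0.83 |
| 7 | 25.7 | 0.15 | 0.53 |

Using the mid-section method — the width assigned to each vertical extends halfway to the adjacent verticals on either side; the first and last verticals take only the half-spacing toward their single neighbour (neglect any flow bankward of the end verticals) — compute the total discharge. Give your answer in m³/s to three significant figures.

w_1 = (2.6 − 0.0)/2 = 1.3 m; q_1 = 0.59 × 0.15 × 1.3 = 0.1151 m³/s
w_2 = (11.3 − 0.0)/2 = 5.65 m; q_2 = 0.82 × 0.30 × 5.65 = 1.390 m³/s
w_3 = (15.2 − 2.6)/2 = 6.3 m; q_3 = 1.27 × 0.60 × 6.3 = 4.801 m³/s
w_4 = (17.0 − 11.3)/2 = 2.85 m; q_4 = 1.15 × 0.42 × 2.85 = 1.377 m³/s
w_5 = (20.3 − 15.2)/2 = 2.55 m; q_5 = 0.95 × 0.39 × 2.55 = 0.9448 m³/s
w_6 = (25.7 − 17.0)/2 = 4.35 m; q_6 = 0.83 × 0.38 × 4.35 = 1.372 m³/s
w_7 = (25.7 − 20.3)/2 = 2.7 m; q_7 = 0.53 × 0.15 × 2.7 = 0.2147 m³/s
Q = Σ qᵢ = 10.21 m³/s

10.2 m³/s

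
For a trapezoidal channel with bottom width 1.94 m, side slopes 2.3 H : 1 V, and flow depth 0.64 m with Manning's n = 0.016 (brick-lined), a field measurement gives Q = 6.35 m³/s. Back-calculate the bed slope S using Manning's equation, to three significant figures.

0.00680

A = (b + z·y)·y = (1.94 + 2.3×0.64)×0.64 = 2.184 m²
P = b + 2y√(1+z²) = 1.94 + 2×0.64×√(1+2.3²) = 5.150 m
R = A/P = 2.184/5.150 = 0.4240 m
S = (Q·n / (1·A·R^(2/3)))² = (6.35×0.016 / (1×2.184×0.5644))² = 0.006796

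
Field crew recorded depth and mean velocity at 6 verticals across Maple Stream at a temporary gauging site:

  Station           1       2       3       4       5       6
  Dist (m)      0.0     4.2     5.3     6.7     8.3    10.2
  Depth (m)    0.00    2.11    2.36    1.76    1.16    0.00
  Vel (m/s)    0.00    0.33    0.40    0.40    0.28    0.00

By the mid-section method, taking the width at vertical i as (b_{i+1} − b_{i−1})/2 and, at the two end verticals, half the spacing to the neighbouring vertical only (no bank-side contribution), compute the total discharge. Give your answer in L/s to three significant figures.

w_2 = (5.3 − 0.0)/2 = 2.65 m; q_2 = 0.33 × 2.11 × 2.65 = 1.845 m³/s
w_3 = (6.7 − 4.2)/2 = 1.25 m; q_3 = 0.40 × 2.36 × 1.25 = 1.180 m³/s
w_4 = (8.3 − 5.3)/2 = 1.5 m; q_4 = 0.40 × 1.76 × 1.5 = 1.056 m³/s
w_5 = (10.2 − 6.7)/2 = 1.75 m; q_5 = 0.28 × 1.16 × 1.75 = 0.5684 m³/s
Stations 1, 6 contribute zero (depth or velocity is 0).
Q = Σ qᵢ = 4.650 m³/s
= 4.650 × 1000 = 4650 L/s

4650 L/s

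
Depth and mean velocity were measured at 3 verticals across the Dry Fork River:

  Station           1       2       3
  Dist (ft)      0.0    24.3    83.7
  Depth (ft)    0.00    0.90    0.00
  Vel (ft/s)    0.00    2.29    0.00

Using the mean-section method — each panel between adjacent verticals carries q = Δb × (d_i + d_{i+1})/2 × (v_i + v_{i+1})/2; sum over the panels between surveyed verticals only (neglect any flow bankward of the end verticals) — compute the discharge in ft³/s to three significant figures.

43.1 ft³/s

Panel 1-2: Δb = 24.3 ft, d̄ = (0.00+0.90)/2 = 0.45, v̄ = (0.00+2.29)/2 = 1.145 → q = 24.3×0.45×1.145 = 12.52 ft³/s
Panel 2-3: Δb = 59.4 ft, d̄ = (0.90+0.00)/2 = 0.45, v̄ = (2.29+0.00)/2 = 1.145 → q = 59.4×0.45×1.145 = 30.61 ft³/s
Q = Σ q = 43.13 ft³/s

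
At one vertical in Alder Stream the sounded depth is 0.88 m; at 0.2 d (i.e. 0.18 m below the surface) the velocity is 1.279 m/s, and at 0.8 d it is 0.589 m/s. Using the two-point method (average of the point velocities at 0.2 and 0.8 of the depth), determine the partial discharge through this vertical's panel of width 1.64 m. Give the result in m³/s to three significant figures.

1.35 m³/s

v̄ = (1.279 + 0.589) / 2 = 0.9340 m/s
q = v̄ × d × w = 0.9340 × 0.88 × 1.64 = 1.348 m³/s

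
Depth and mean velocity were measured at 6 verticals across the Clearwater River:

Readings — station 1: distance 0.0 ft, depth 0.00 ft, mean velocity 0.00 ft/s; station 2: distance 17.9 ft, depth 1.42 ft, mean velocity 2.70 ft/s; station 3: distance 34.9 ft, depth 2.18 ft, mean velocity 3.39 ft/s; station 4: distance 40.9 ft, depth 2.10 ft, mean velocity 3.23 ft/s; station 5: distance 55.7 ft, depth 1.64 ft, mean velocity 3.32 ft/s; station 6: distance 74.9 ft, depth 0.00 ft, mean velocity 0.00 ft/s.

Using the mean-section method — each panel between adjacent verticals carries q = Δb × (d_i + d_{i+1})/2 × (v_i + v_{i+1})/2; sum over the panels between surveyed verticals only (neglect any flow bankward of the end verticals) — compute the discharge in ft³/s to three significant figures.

Panel 1-2: Δb = 17.9 ft, d̄ = (0.00+1.42)/2 = 0.71, v̄ = (0.00+2.70)/2 = 1.35 → q = 17.9×0.71×1.35 = 17.16 ft³/s
Panel 2-3: Δb = 17 ft, d̄ = (1.42+2.18)/2 = 1.8, v̄ = (2.70+3.39)/2 = 3.045 → q = 17×1.8×3.045 = 93.18 ft³/s
Panel 3-4: Δb = 6 ft, d̄ = (2.18+2.10)/2 = 2.14, v̄ = (3.39+3.23)/2 = 3.31 → q = 6×2.14×3.31 = 42.50 ft³/s
Panel 4-5: Δb = 14.8 ft, d̄ = (2.10+1.64)/2 = 1.87, v̄ = (3.23+3.32)/2 = 3.275 → q = 14.8×1.87×3.275 = 90.64 ft³/s
Panel 5-6: Δb = 19.2 ft, d̄ = (1.64+0.00)/2 = 0.82, v̄ = (3.32+0.00)/2 = 1.66 → q = 19.2×0.82×1.66 = 26.14 ft³/s
Q = Σ q = 269.6 ft³/s

270 ft³/s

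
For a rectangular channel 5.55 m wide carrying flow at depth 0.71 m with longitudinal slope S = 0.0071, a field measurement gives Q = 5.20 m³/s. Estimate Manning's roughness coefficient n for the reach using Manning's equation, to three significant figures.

0.0437

A = b·y = 5.55 × 0.71 = 3.941 m²
P = b + 2y = 5.55 + 2×0.71 = 6.970 m
R = A/P = 3.941/6.970 = 0.5654 m
n = (1/Q)·A·R^(2/3)·S^(1/2) = (1/5.20) × 3.941 × 0.6837 × 0.08426 = 0.04366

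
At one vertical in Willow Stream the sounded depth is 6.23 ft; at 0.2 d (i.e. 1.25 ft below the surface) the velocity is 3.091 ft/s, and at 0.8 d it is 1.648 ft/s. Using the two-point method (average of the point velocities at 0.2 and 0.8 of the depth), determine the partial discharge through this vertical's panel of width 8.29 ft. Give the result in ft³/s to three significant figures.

v̄ = (3.091 + 1.648) / 2 = 2.370 ft/s
q = v̄ × d × w = 2.370 × 6.23 × 8.29 = 122.4 ft³/s

122 ft³/s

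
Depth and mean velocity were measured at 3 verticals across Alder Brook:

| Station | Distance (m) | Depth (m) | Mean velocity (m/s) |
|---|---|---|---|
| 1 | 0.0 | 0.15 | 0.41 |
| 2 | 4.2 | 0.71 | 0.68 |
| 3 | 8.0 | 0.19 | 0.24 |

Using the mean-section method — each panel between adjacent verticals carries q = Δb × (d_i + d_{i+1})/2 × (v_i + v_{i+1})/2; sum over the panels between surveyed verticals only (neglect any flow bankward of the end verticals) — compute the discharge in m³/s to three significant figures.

Panel 1-2: Δb = 4.2 m, d̄ = (0.15+0.71)/2 = 0.43, v̄ = (0.41+0.68)/2 = 0.545 → q = 4.2×0.43×0.545 = 0.9843 m³/s
Panel 2-3: Δb = 3.8 m, d̄ = (0.71+0.19)/2 = 0.45, v̄ = (0.68+0.24)/2 = 0.46 → q = 3.8×0.45×0.46 = 0.7866 m³/s
Q = Σ q = 1.771 m³/s

1.77 m³/s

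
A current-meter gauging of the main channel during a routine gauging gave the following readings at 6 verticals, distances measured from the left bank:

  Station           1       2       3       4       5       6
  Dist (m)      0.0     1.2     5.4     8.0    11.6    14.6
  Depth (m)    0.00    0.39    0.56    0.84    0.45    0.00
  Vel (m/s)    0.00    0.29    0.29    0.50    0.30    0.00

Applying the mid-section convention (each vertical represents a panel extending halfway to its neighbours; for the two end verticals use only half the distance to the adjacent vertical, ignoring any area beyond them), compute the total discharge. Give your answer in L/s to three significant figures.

w_2 = (5.4 − 0.0)/2 = 2.7 m; q_2 = 0.29 × 0.39 × 2.7 = 0.3054 m³/s
w_3 = (8.0 − 1.2)/2 = 3.4 m; q_3 = 0.29 × 0.56 × 3.4 = 0.5522 m³/s
w_4 = (11.6 − 5.4)/2 = 3.1 m; q_4 = 0.50 × 0.84 × 3.1 = 1.302 m³/s
w_5 = (14.6 − 8.0)/2 = 3.3 m; q_5 = 0.30 × 0.45 × 3.3 = 0.4455 m³/s
Stations 1, 6 contribute zero (depth or velocity is 0).
Q = Σ qᵢ = 2.605 m³/s
= 2.605 × 1000 = 2605 L/s

2610 L/s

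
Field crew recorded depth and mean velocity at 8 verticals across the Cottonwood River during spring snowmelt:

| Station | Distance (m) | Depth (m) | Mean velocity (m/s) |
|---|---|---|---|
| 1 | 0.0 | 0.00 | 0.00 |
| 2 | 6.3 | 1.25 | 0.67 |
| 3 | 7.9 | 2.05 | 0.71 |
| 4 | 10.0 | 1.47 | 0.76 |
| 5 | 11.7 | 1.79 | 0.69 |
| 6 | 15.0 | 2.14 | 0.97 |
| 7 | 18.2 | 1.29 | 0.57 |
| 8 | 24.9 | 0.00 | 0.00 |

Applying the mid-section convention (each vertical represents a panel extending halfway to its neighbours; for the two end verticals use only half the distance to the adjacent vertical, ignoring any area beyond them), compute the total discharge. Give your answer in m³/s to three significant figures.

w_2 = (7.9 − 0.0)/2 = 3.95 m; q_2 = 0.67 × 1.25 × 3.95 = 3.308 m³/s
w_3 = (10.0 − 6.3)/2 = 1.85 m; q_3 = 0.71 × 2.05 × 1.85 = 2.693 m³/s
w_4 = (11.7 − 7.9)/2 = 1.9 m; q_4 = 0.76 × 1.47 × 1.9 = 2.123 m³/s
w_5 = (15.0 − 10.0)/2 = 2.5 m; q_5 = 0.69 × 1.79 × 2.5 = 3.088 m³/s
w_6 = (18.2 − 11.7)/2 = 3.25 m; q_6 = 0.97 × 2.14 × 3.25 = 6.746 m³/s
w_7 = (24.9 − 15.0)/2 = 4.95 m; q_7 = 0.57 × 1.29 × 4.95 = 3.640 m³/s
Stations 1, 8 contribute zero (depth or velocity is 0).
Q = Σ qᵢ = 21.60 m³/s

21.6 m³/s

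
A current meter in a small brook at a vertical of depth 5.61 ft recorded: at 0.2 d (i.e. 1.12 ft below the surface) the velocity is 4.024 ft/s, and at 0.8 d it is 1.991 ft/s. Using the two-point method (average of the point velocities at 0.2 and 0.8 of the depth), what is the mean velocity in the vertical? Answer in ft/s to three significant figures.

3.01 ft/s

v̄ = (4.024 + 1.991) / 2 = 3.008 ft/s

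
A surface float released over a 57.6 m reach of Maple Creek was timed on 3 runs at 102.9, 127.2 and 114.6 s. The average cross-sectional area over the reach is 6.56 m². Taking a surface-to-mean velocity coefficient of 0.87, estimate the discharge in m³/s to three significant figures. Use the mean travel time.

2.86 m³/s

t̄ = (102.9 + 127.2 + 114.6) / 3 = 114.9 s
v_surface = L / t̄ = 57.6 / 114.9 = 0.5013 m/s
v_mean = 0.87 × 0.5013 = 0.4361 m/s
Q = A × v_mean = 6.56 × 0.4361 = 2.861 m³/s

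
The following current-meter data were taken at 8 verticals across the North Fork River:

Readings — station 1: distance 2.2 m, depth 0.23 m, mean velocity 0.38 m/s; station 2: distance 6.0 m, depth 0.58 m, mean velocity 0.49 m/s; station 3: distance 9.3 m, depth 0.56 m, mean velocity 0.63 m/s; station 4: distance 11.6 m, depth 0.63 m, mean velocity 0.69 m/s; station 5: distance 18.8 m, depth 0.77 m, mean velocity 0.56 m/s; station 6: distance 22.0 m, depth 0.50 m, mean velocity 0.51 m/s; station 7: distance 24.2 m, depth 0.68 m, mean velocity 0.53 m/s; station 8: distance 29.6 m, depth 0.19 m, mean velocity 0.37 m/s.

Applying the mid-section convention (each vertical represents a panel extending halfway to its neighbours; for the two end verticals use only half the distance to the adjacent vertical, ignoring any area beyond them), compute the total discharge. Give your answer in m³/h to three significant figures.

w_1 = (6.0 − 2.2)/2 = 1.9 m; q_1 = 0.38 × 0.23 × 1.9 = 0.1661 m³/s
w_2 = (9.3 − 2.2)/2 = 3.55 m; q_2 = 0.49 × 0.58 × 3.55 = 1.009 m³/s
w_3 = (11.6 − 6.0)/2 = 2.8 m; q_3 = 0.63 × 0.56 × 2.8 = 0.9878 m³/s
w_4 = (18.8 − 9.3)/2 = 4.75 m; q_4 = 0.69 × 0.63 × 4.75 = 2.065 m³/s
w_5 = (22.0 − 11.6)/2 = 5.2 m; q_5 = 0.56 × 0.77 × 5.2 = 2.242 m³/s
w_6 = (24.2 − 18.8)/2 = 2.7 m; q_6 = 0.51 × 0.50 × 2.7 = 0.6885 m³/s
w_7 = (29.6 − 22.0)/2 = 3.8 m; q_7 = 0.53 × 0.68 × 3.8 = 1.370 m³/s
w_8 = (29.6 − 24.2)/2 = 2.7 m; q_8 = 0.37 × 0.19 × 2.7 = 0.1898 m³/s
Q = Σ qᵢ = 8.718 m³/s
= 8.718 × 3600 = 31380 m³/h

31400 m³/h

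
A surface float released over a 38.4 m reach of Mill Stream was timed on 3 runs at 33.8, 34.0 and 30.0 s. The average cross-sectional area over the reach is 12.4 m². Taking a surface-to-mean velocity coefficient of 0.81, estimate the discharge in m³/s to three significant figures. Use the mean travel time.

t̄ = (33.8 + 34.0 + 30.0) / 3 = 32.6 s
v_surface = L / t̄ = 38.4 / 32.6 = 1.178 m/s
v_mean = 0.81 × 1.178 = 0.9541 m/s
Q = A × v_mean = 12.4 × 0.9541 = 11.83 m³/s

11.8 m³/s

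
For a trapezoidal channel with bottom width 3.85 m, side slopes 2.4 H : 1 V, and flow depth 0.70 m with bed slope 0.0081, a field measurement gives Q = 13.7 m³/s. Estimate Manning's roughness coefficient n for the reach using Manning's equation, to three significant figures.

0.0164

A = (b + z·y)·y = (3.85 + 2.4×0.70)×0.70 = 3.871 m²
P = b + 2y√(1+z²) = 3.85 + 2×0.70×√(1+2.4²) = 7.490 m
R = A/P = 3.871/7.490 = 0.5168 m
n = (1/Q)·A·R^(2/3)·S^(1/2) = (1/13.7) × 3.871 × 0.6440 × 0.09000 = 0.01638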